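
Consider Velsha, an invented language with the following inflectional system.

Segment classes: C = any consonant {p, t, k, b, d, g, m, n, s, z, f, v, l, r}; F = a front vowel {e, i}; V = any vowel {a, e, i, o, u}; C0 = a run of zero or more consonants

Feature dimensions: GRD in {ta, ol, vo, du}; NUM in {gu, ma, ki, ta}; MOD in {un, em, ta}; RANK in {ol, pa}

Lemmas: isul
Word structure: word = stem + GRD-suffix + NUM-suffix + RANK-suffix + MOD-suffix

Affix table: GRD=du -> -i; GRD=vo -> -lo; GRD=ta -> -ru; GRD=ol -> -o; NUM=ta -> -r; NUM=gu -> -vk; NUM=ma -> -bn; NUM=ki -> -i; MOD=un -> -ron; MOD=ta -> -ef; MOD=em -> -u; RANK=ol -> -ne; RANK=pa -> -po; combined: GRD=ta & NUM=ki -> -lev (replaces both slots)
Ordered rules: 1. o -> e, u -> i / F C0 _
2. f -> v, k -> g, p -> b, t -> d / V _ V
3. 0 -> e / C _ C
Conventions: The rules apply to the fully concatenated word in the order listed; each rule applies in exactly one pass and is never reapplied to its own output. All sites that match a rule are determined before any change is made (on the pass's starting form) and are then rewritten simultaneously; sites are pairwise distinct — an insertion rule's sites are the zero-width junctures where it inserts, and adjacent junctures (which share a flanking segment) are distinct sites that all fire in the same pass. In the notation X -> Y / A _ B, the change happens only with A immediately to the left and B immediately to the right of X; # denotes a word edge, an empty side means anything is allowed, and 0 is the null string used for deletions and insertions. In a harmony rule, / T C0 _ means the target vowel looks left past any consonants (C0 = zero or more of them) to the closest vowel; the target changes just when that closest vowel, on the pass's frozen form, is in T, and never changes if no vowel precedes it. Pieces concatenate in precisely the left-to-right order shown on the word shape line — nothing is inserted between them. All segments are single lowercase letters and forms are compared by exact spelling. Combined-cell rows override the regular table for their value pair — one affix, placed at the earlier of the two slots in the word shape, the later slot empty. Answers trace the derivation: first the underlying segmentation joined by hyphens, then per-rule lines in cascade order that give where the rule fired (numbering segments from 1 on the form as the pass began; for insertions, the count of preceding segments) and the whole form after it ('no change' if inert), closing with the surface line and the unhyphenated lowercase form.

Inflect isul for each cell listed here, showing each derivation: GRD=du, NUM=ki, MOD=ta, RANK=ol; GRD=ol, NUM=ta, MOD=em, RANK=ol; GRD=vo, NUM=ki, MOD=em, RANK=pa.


cell GRD=du, NUM=ki, MOD=ta, RANK=ol:
underlying: isul-i-i-ne-ef
1. o -> e, u -> i / F C0 _: fires at position(s) 3: isiliineef
2. f -> v, k -> g, p -> b, t -> d / V _ V: no change
3. 0 -> e / C _ C: no change
surface: isiliineef

cell GRD=ol, NUM=ta, MOD=em, RANK=ol:
underlying: isul-o-r-ne-u
1. o -> e, u -> i / F C0 _: fires at position(s) 3, 9: isilornei
2. f -> v, k -> g, p -> b, t -> d / V _ V: no change
3. 0 -> e / C _ C: inserts after position(s) 6: isilorenei
surface: isilorenei

cell GRD=vo, NUM=ki, MOD=em, RANK=pa:
underlying: isul-lo-i-po-u
1. o -> e, u -> i / F C0 _: fires at position(s) 3, 9: isilloipeu
2. f -> v, k -> g, p -> b, t -> d / V _ V: fires at position(s) 8: isilloibeu
3. 0 -> e / C _ C: inserts after position(s) 4: isileloibeu
surface: isileloibeu


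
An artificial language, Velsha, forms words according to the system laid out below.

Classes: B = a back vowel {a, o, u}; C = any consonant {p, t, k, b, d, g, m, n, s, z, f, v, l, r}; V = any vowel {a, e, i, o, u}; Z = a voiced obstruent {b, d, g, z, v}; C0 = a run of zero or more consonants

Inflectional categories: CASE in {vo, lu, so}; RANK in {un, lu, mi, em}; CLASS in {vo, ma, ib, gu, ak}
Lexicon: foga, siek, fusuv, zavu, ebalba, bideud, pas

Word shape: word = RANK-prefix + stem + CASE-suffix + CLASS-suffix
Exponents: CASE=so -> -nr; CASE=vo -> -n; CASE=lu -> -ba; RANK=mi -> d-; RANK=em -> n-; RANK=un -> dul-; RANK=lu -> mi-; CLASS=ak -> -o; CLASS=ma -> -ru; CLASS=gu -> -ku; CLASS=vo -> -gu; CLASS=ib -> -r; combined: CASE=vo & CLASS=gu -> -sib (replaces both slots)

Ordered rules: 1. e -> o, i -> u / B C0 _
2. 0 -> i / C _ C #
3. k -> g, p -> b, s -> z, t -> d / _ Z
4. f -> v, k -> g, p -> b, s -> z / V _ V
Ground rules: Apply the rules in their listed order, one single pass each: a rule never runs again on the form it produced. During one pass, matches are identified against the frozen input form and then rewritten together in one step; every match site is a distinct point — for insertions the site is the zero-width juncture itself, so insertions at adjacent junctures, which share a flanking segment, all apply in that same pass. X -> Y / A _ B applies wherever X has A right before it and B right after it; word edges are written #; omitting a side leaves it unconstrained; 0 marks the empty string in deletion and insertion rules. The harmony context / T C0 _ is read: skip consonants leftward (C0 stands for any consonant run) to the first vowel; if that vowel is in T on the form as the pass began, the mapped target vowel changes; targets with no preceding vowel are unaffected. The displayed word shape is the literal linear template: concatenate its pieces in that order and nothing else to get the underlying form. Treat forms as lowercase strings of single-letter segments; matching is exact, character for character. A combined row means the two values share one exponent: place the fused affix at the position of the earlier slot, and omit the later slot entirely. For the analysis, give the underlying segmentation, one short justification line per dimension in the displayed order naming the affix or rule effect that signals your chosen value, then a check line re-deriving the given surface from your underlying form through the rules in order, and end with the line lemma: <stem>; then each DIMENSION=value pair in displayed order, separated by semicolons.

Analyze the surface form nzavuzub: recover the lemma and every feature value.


underlying: n-zavu-sib
CASE=vo - signalled by the combined affix row
RANK=em - signalled by the affix n-
CLASS=gu - signalled by the combined affix row
check: nzavusib -> nzavusub -> nzavusub -> nzavusub -> nzavuzub
lemma: zavu; CASE=vo; RANK=em; CLASS=gu


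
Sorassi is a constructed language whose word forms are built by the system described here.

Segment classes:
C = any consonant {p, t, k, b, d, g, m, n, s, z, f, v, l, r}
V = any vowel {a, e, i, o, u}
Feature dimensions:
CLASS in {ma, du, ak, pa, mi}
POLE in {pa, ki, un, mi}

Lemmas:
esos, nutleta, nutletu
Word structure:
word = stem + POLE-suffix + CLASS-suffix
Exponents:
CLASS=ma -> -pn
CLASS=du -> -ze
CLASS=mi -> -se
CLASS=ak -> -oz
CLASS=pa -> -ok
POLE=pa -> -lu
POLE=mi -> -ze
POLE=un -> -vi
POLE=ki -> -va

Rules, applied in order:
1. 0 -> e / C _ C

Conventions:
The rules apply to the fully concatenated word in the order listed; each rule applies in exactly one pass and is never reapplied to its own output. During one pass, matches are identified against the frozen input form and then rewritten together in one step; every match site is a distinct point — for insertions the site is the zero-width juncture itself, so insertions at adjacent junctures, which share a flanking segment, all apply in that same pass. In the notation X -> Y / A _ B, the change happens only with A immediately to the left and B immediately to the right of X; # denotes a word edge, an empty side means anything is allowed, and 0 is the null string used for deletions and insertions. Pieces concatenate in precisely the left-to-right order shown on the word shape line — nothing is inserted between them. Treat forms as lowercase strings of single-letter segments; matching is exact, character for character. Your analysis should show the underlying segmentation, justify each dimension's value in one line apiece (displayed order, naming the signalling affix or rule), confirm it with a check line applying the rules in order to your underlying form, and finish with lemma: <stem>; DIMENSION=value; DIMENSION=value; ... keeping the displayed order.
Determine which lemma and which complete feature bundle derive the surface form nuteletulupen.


underlying: nutletu-lu-pn
CLASS=ma - signalled by the affix -pn
POLE=pa - signalled by the affix -lu
check: nutletulupn -> nuteletulupen
lemma: nutletu; CLASS=ma; POLE=pa


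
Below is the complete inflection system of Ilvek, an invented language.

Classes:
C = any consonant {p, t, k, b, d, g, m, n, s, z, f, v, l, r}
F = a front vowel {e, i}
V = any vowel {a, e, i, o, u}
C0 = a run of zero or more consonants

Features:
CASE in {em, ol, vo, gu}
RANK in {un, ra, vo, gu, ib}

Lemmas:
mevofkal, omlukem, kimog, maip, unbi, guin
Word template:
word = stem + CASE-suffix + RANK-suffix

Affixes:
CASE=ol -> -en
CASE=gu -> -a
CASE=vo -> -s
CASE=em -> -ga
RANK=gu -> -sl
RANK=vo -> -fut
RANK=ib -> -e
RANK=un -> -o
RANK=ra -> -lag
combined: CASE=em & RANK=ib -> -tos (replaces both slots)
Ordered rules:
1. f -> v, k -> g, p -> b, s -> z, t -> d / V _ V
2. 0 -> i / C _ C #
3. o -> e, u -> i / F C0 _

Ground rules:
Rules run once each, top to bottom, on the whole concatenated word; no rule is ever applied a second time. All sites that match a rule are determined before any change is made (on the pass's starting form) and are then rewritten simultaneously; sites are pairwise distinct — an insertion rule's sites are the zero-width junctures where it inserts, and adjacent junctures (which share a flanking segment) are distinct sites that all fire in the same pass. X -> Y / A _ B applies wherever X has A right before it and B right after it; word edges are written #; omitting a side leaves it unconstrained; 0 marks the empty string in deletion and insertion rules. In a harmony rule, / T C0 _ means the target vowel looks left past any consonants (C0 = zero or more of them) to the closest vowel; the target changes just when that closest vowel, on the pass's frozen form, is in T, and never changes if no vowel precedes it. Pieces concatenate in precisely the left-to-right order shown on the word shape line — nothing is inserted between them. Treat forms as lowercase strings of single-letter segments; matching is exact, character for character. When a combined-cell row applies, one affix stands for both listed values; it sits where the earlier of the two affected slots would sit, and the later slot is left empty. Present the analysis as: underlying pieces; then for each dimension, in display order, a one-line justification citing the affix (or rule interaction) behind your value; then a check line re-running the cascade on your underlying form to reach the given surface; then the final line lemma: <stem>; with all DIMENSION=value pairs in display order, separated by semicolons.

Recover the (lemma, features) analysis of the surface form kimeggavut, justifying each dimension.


underlying: kimog-ga-fut
CASE=em - signalled by the affix -ga
RANK=vo - signalled by the affix -fut
check: kimoggafut -> kimoggavut -> kimoggavut -> kimeggavut
lemma: kimog; CASE=em; RANK=vo


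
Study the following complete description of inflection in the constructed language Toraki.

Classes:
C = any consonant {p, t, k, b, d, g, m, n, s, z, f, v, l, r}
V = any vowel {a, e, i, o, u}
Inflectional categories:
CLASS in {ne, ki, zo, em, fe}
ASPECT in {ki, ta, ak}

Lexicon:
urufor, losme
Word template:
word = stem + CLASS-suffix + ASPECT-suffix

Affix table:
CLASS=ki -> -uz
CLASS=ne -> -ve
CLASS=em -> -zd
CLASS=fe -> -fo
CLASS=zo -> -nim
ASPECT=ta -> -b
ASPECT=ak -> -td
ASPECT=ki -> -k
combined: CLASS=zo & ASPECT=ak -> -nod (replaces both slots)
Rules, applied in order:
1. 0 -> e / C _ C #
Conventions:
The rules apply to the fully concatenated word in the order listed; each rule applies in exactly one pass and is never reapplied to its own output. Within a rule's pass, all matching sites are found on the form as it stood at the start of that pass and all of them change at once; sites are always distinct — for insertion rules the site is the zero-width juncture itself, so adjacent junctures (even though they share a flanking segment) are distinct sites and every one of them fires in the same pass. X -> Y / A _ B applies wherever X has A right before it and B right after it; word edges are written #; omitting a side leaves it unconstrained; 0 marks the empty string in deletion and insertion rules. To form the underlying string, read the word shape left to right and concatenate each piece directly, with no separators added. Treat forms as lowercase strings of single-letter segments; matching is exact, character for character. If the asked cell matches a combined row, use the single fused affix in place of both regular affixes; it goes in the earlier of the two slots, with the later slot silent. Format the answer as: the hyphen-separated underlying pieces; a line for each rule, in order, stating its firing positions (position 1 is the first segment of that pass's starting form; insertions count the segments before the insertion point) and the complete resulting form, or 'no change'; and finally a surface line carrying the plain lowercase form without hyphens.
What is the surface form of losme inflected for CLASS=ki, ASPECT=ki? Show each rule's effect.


underlying: losme-uz-k
1. 0 -> e / C _ C #: inserts after position(s) 7: losmeuzek
surface: losmeuzek


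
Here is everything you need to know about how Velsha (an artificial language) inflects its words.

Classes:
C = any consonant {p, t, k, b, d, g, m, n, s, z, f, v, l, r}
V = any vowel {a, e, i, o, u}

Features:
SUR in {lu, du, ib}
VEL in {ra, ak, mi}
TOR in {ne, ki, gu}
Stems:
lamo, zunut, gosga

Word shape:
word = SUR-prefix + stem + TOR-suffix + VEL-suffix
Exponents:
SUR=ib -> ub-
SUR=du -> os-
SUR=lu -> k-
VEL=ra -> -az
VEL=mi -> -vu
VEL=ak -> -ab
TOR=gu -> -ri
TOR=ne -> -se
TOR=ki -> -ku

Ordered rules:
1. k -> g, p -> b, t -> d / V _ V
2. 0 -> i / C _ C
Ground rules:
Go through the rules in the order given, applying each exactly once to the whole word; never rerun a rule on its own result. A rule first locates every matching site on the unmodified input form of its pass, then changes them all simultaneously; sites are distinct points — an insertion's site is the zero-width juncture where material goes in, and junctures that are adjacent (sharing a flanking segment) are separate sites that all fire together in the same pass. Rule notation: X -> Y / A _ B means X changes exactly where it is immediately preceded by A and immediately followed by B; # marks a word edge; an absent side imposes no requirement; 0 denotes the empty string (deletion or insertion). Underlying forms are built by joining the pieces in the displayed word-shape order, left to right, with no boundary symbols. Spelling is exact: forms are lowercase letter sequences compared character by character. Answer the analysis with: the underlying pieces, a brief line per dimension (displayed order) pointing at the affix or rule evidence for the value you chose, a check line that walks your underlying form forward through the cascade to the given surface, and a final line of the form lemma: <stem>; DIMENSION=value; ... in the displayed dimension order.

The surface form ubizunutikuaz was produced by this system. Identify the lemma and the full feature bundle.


underlying: ub-zunut-ku-az
SUR=ib - signalled by the affix ub-
VEL=ra - signalled by the affix -az
TOR=ki - signalled by the affix -ku
check: ubzunutkuaz -> ubzunutkuaz -> ubizunutikuaz
lemma: zunut; SUR=ib; VEL=ra; TOR=ki


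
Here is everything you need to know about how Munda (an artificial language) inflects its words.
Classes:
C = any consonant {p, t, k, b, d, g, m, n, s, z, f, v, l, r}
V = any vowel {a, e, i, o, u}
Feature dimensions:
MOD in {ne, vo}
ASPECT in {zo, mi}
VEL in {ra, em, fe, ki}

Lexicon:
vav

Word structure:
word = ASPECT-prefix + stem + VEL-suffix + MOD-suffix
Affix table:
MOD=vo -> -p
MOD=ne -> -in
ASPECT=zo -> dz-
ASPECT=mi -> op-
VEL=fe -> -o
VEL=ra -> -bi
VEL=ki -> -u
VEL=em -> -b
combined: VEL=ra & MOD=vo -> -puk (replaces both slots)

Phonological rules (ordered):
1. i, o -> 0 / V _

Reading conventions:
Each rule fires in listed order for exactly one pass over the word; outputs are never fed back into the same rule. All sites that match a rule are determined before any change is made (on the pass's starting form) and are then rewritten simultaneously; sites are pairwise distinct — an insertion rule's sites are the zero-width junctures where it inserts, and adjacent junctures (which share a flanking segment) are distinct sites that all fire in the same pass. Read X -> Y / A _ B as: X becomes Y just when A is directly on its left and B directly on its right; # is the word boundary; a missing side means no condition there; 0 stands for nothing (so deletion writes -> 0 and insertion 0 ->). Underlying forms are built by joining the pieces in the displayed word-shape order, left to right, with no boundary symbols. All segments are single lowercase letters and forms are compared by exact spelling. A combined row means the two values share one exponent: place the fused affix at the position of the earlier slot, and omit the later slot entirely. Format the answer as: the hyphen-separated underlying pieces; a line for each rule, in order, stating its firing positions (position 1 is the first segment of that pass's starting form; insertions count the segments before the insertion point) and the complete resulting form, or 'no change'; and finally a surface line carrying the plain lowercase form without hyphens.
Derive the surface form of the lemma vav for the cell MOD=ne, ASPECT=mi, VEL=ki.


underlying: op-vav-u-in
1. i, o -> 0 / V _: fires at position(s) 7: opvavun
surface: opvavun


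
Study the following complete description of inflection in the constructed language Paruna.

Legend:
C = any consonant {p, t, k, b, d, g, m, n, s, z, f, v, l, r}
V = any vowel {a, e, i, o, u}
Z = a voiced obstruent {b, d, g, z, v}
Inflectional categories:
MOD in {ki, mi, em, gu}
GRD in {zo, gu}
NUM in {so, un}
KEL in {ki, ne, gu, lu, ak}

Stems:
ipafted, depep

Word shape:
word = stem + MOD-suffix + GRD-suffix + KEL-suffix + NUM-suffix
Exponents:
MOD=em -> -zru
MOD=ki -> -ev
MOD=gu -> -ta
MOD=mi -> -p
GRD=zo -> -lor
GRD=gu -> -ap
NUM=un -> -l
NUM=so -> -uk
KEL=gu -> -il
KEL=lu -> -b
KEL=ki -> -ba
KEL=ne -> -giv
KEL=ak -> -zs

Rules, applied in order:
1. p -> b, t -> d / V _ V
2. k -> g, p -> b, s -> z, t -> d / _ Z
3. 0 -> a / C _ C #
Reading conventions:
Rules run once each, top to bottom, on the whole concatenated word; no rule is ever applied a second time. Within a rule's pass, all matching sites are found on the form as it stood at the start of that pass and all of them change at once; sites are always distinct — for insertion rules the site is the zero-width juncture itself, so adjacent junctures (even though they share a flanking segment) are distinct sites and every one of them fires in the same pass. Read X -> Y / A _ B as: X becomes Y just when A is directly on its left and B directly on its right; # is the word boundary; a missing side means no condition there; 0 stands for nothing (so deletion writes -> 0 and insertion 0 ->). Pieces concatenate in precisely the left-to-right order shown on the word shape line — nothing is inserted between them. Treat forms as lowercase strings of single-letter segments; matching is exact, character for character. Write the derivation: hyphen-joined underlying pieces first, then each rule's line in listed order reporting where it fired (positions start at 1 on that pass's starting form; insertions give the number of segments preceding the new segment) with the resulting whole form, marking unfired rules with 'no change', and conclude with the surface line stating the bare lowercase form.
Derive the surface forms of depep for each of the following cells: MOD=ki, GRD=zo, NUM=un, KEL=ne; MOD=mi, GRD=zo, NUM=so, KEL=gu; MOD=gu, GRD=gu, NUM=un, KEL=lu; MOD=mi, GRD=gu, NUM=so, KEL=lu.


cell MOD=ki, GRD=zo, NUM=un, KEL=ne:
underlying: depep-ev-lor-giv-l
1. p -> b, t -> d / V _ V: fires at position(s) 3, 5: debebevlorgivl
2. k -> g, p -> b, s -> z, t -> d / _ Z: no change
3. 0 -> a / C _ C #: inserts after position(s) 13: debebevlorgival
surface: debebevlorgival

cell MOD=mi, GRD=zo, NUM=so, KEL=gu:
underlying: depep-p-lor-il-uk
1. p -> b, t -> d / V _ V: fires at position(s) 3: debepploriluk
2. k -> g, p -> b, s -> z, t -> d / _ Z: no change
3. 0 -> a / C _ C #: no change
surface: debepploriluk

cell MOD=gu, GRD=gu, NUM=un, KEL=lu:
underlying: depep-ta-ap-b-l
1. p -> b, t -> d / V _ V: fires at position(s) 3: debeptaapbl
2. k -> g, p -> b, s -> z, t -> d / _ Z: fires at position(s) 9: debeptaabbl
3. 0 -> a / C _ C #: inserts after position(s) 10: debeptaabbal
surface: debeptaabbal

cell MOD=mi, GRD=gu, NUM=so, KEL=lu:
underlying: depep-p-ap-b-uk
1. p -> b, t -> d / V _ V: fires at position(s) 3: debeppapbuk
2. k -> g, p -> b, s -> z, t -> d / _ Z: fires at position(s) 8: debeppabbuk
3. 0 -> a / C _ C #: no change
surface: debeppabbuk


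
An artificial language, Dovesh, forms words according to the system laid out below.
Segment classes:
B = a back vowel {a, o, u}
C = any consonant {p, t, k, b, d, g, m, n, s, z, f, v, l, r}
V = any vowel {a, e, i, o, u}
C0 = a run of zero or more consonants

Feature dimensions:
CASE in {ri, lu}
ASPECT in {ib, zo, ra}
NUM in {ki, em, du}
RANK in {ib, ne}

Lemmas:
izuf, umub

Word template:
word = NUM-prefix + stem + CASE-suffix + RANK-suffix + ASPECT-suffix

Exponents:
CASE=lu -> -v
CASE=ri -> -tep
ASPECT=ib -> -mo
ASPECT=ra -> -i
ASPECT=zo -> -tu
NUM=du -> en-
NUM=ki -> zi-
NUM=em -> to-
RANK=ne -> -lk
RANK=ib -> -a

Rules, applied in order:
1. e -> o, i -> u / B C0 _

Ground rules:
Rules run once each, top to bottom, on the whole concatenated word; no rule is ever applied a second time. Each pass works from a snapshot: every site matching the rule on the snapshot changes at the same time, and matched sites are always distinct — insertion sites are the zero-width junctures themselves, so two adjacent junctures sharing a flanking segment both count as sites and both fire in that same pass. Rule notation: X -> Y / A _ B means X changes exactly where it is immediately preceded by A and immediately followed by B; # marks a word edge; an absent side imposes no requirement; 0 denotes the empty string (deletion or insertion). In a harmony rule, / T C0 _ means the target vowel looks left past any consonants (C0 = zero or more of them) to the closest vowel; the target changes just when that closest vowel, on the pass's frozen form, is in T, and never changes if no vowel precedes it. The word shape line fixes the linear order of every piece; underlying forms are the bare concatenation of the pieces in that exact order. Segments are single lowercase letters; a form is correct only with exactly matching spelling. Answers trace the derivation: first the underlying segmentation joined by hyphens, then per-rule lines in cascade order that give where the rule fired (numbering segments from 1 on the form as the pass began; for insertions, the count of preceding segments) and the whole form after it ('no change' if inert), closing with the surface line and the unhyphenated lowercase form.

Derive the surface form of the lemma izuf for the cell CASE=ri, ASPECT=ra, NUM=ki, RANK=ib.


underlying: zi-izuf-tep-a-i
1. e -> o, i -> u / B C0 _: fires at position(s) 8, 11: ziizuftopau
surface: ziizuftopau


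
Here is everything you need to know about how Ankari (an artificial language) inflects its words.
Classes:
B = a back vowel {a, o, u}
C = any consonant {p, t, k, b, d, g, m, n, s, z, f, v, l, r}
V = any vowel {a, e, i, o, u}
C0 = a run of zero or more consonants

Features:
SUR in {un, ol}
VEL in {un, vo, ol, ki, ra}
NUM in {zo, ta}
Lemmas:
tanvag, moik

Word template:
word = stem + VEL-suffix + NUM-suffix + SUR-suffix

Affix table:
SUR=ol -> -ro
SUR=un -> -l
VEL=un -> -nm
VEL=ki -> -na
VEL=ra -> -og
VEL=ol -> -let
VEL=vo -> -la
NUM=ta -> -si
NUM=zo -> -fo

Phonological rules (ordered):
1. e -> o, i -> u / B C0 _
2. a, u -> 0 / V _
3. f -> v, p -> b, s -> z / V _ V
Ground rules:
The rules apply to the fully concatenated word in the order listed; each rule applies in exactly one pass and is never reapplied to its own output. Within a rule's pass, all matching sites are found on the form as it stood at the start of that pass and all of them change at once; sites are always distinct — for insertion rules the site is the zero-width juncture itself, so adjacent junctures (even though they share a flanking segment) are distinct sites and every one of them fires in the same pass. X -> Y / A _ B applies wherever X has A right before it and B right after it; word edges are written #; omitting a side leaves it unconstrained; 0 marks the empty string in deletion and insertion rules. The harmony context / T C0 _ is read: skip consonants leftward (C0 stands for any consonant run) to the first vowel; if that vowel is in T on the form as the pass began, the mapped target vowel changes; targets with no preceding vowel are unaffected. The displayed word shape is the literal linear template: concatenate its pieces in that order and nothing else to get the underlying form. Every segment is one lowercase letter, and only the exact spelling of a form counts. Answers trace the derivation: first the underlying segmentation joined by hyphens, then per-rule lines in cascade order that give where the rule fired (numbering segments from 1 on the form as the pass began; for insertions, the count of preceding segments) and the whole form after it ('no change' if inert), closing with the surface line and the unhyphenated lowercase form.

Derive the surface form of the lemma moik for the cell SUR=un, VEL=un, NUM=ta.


underlying: moik-nm-si-l
1. e -> o, i -> u / B C0 _: fires at position(s) 3: mouknmsil
2. a, u -> 0 / V _: fires at position(s) 3: moknmsil
3. f -> v, p -> b, s -> z / V _ V: no change
surface: moknmsil


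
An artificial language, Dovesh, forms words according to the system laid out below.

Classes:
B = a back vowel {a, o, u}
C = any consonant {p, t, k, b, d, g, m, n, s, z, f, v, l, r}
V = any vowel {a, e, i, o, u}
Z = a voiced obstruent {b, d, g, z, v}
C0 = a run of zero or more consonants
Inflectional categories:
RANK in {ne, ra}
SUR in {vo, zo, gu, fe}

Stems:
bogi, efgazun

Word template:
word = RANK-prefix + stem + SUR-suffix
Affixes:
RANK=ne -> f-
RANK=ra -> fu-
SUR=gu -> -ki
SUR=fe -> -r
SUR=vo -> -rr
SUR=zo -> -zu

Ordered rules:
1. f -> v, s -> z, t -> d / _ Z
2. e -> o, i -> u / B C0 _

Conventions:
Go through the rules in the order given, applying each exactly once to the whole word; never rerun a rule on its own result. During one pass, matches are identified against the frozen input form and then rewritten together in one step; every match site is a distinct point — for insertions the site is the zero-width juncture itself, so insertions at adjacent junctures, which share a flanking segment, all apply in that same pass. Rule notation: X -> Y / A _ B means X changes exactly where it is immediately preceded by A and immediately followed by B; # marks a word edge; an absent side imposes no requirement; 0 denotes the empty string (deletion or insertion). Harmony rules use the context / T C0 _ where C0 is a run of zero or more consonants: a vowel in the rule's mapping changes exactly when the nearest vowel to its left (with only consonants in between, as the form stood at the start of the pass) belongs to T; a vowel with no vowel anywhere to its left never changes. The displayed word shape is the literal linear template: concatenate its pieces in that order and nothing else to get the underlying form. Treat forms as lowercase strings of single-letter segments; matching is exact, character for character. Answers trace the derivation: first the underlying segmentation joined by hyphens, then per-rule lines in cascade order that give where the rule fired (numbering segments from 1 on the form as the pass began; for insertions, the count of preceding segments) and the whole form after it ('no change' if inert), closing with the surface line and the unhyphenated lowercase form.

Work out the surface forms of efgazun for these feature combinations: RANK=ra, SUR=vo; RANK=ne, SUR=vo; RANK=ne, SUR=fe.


cell RANK=ra, SUR=vo:
underlying: fu-efgazun-rr
1. f -> v, s -> z, t -> d / _ Z: fires at position(s) 4: fuevgazunrr
2. e -> o, i -> u / B C0 _: fires at position(s) 3: fuovgazunrr
surface: fuovgazunrr

cell RANK=ne, SUR=vo:
underlying: f-efgazun-rr
1. f -> v, s -> z, t -> d / _ Z: fires at position(s) 3: fevgazunrr
2. e -> o, i -> u / B C0 _: no change
surface: fevgazunrr

cell RANK=ne, SUR=fe:
underlying: f-efgazun-r
1. f -> v, s -> z, t -> d / _ Z: fires at position(s) 3: fevgazunr
2. e -> o, i -> u / B C0 _: no change
surface: fevgazunr


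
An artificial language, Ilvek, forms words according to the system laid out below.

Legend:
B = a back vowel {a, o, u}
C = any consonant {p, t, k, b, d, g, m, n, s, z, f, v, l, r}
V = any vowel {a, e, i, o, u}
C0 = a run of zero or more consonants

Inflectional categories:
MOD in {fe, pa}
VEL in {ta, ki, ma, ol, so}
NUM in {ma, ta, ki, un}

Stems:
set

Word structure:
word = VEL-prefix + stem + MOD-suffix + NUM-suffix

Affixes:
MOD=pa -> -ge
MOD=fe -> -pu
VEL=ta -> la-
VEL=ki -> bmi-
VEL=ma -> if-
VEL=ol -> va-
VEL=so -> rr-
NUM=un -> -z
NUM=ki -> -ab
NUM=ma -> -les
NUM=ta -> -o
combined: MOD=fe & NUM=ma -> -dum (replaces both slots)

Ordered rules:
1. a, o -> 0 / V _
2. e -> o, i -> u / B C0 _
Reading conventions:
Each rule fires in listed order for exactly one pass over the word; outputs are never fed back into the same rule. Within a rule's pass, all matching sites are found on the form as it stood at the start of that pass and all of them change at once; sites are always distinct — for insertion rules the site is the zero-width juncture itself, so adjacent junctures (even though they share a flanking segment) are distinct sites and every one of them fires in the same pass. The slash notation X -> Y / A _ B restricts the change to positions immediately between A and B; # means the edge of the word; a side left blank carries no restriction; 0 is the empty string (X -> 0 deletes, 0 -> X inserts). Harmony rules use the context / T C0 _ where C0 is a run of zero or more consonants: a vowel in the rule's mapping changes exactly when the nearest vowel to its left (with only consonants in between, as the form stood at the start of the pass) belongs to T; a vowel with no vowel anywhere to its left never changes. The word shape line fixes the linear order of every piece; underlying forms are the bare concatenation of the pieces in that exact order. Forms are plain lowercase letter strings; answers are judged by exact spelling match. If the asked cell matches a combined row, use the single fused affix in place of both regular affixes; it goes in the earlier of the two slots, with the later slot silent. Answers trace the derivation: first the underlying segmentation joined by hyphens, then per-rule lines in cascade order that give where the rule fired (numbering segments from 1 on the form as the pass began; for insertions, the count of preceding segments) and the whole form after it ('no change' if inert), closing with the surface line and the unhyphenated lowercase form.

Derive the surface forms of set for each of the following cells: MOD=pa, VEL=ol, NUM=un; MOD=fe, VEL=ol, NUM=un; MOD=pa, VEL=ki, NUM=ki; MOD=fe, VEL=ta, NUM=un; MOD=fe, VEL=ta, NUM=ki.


cell MOD=pa, VEL=ol, NUM=un:
underlying: va-set-ge-z
1. a, o -> 0 / V _: no change
2. e -> o, i -> u / B C0 _: fires at position(s) 4: vasotgez
surface: vasotgez

cell MOD=fe, VEL=ol, NUM=un:
underlying: va-set-pu-z
1. a, o -> 0 / V _: no change
2. e -> o, i -> u / B C0 _: fires at position(s) 4: vasotpuz
surface: vasotpuz

cell MOD=pa, VEL=ki, NUM=ki:
underlying: bmi-set-ge-ab
1. a, o -> 0 / V _: fires at position(s) 9: bmisetgeb
2. e -> o, i -> u / B C0 _: no change
surface: bmisetgeb

cell MOD=fe, VEL=ta, NUM=un:
underlying: la-set-pu-z
1. a, o -> 0 / V _: no change
2. e -> o, i -> u / B C0 _: fires at position(s) 4: lasotpuz
surface: lasotpuz

cell MOD=fe, VEL=ta, NUM=ki:
underlying: la-set-pu-ab
1. a, o -> 0 / V _: fires at position(s) 8: lasetpub
2. e -> o, i -> u / B C0 _: fires at position(s) 4: lasotpub
surface: lasotpub


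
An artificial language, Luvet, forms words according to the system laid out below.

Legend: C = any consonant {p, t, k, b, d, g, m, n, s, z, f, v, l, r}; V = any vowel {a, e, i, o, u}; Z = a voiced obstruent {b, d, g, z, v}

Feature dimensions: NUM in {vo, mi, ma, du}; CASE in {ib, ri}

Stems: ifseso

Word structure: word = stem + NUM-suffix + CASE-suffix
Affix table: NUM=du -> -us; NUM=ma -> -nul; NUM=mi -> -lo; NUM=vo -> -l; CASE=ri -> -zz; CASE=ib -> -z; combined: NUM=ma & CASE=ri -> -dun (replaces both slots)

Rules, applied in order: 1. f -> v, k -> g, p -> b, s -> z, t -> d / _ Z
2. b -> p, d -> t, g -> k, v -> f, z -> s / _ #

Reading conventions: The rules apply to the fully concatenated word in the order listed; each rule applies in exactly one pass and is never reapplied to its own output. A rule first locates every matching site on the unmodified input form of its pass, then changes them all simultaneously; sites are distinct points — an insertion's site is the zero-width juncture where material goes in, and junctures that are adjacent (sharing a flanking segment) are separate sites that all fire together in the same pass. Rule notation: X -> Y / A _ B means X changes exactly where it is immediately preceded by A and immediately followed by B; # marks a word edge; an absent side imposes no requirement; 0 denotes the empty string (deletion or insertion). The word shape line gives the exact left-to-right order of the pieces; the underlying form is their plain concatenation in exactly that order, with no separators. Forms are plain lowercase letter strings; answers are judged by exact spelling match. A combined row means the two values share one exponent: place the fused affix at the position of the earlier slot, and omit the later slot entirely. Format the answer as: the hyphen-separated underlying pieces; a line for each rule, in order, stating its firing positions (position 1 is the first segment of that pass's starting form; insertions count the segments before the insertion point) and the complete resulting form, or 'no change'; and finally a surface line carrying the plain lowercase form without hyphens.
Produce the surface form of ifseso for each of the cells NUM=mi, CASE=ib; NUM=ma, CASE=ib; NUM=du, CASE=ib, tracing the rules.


cell NUM=mi, CASE=ib:
underlying: ifseso-lo-z
1. f -> v, k -> g, p -> b, s -> z, t -> d / _ Z: no change
2. b -> p, d -> t, g -> k, v -> f, z -> s / _ #: fires at position(s) 9: ifsesolos
surface: ifsesolos

cell NUM=ma, CASE=ib:
underlying: ifseso-nul-z
1. f -> v, k -> g, p -> b, s -> z, t -> d / _ Z: no change
2. b -> p, d -> t, g -> k, v -> f, z -> s / _ #: fires at position(s) 10: ifsesonuls
surface: ifsesonuls

cell NUM=du, CASE=ib:
underlying: ifseso-us-z
1. f -> v, k -> g, p -> b, s -> z, t -> d / _ Z: fires at position(s) 8: ifsesouzz
2. b -> p, d -> t, g -> k, v -> f, z -> s / _ #: fires at position(s) 9: ifsesouzs
surface: ifsesouzs


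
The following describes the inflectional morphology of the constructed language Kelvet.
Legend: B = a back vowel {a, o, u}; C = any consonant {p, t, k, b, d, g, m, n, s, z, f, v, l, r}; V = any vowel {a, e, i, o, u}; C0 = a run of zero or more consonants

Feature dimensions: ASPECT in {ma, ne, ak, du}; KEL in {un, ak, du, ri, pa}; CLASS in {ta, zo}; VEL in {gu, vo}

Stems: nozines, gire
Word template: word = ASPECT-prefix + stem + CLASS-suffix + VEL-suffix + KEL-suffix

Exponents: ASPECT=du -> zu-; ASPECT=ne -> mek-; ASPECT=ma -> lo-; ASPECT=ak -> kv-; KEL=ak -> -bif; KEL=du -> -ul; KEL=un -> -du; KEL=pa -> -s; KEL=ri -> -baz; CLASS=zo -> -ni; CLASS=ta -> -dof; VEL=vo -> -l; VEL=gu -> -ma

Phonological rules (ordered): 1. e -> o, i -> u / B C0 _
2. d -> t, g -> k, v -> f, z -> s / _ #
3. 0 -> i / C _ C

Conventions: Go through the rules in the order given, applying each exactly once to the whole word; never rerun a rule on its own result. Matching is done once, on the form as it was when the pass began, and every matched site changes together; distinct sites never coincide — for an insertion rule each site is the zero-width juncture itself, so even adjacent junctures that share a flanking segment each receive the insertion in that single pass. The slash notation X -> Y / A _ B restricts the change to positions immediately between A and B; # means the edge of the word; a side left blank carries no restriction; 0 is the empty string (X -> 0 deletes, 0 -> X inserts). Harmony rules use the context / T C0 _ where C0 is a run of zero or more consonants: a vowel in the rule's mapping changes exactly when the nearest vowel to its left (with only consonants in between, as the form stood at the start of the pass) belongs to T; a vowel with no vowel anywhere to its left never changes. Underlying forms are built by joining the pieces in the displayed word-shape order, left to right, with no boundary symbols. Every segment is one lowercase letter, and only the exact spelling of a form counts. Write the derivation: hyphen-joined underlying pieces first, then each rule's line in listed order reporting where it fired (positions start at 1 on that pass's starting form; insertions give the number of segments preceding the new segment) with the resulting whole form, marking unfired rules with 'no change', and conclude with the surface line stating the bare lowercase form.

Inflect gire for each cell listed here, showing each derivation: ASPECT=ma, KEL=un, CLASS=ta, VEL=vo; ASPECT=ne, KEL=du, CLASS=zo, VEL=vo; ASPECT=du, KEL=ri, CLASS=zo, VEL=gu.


cell ASPECT=ma, KEL=un, CLASS=ta, VEL=vo:
underlying: lo-gire-dof-l-du
1. e -> o, i -> u / B C0 _: fires at position(s) 4: loguredofldu
2. d -> t, g -> k, v -> f, z -> s / _ #: no change
3. 0 -> i / C _ C: inserts after position(s) 9, 10: loguredofilidu
surface: loguredofilidu

cell ASPECT=ne, KEL=du, CLASS=zo, VEL=vo:
underlying: mek-gire-ni-l-ul
1. e -> o, i -> u / B C0 _: no change
2. d -> t, g -> k, v -> f, z -> s / _ #: no change
3. 0 -> i / C _ C: inserts after position(s) 3: mekigirenilul
surface: mekigirenilul

cell ASPECT=du, KEL=ri, CLASS=zo, VEL=gu:
underlying: zu-gire-ni-ma-baz
1. e -> o, i -> u / B C0 _: fires at position(s) 4: zugurenimabaz
2. d -> t, g -> k, v -> f, z -> s / _ #: fires at position(s) 13: zugurenimabas
3. 0 -> i / C _ C: no change
surface: zugurenimabas


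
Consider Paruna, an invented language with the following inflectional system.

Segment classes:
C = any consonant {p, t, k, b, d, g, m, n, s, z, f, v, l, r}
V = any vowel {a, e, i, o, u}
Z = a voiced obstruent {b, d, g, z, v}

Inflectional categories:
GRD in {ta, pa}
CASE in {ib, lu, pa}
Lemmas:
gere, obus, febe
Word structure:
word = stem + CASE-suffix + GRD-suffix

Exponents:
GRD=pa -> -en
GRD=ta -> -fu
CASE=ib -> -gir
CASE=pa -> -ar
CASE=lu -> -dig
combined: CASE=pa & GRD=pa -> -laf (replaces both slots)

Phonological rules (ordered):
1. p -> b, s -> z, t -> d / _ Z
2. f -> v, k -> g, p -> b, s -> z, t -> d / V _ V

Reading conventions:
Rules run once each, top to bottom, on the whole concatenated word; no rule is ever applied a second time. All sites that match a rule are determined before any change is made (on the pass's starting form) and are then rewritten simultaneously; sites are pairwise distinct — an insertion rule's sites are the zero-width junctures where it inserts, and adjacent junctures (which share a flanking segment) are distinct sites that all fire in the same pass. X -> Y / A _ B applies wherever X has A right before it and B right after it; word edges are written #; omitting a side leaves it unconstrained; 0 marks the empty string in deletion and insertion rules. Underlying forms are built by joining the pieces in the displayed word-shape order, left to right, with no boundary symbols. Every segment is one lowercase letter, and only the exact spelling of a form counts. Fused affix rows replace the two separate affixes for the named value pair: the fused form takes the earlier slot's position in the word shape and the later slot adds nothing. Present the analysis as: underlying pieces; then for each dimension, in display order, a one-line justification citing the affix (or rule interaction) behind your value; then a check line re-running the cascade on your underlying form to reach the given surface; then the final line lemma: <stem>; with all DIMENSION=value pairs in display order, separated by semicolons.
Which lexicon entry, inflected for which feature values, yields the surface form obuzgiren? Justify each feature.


underlying: obus-gir-en
GRD=pa - signalled by the affix -en
CASE=ib - signalled by the affix -gir
check: obusgiren -> obuzgiren -> obuzgiren
lemma: obus; GRD=pa; CASE=ib
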